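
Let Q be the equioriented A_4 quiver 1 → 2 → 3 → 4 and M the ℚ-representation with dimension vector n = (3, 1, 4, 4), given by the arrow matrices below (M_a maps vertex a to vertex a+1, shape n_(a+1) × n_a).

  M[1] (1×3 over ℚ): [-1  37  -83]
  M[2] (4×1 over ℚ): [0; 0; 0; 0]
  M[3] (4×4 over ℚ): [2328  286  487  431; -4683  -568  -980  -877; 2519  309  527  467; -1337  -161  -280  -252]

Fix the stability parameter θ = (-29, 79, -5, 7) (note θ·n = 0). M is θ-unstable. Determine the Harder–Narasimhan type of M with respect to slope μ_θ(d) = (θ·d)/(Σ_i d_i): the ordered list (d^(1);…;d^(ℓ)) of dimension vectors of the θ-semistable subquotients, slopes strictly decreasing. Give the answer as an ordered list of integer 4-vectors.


Via rank(M_{q-1}∘⋯∘M_p): M ≅ I[1,1]^2, I[1,2], I[3,3], I[3,4]^3, I[4,4].
μ_θ-semistable layers: μ^(1)=79; μ^(2)=7; μ^(3)=-5; μ^(4)=-29

((0, 1, 0, 0); (0, 0, 0, 4); (0, 0, 4, 0); (3, 0, 0, 0))


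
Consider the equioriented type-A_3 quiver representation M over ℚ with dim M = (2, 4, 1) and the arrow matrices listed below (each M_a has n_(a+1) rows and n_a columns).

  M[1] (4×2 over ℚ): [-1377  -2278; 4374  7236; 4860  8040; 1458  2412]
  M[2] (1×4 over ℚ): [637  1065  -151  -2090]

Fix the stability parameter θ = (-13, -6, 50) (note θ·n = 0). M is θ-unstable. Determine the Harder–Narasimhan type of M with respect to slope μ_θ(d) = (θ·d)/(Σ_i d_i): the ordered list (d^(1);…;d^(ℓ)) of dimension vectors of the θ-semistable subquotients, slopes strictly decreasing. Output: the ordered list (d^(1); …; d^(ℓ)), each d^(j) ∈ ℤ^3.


Barcode: M ≅ I[1,1], I[1,3], I[2,2]^3. HN layers by μ_θ (3 steps, strictly decreasing):
  μ^(1)=50; μ^(2)=-6; μ^(3)=-13

((0, 0, 1); (0, 4, 0); (2, 0, 0))


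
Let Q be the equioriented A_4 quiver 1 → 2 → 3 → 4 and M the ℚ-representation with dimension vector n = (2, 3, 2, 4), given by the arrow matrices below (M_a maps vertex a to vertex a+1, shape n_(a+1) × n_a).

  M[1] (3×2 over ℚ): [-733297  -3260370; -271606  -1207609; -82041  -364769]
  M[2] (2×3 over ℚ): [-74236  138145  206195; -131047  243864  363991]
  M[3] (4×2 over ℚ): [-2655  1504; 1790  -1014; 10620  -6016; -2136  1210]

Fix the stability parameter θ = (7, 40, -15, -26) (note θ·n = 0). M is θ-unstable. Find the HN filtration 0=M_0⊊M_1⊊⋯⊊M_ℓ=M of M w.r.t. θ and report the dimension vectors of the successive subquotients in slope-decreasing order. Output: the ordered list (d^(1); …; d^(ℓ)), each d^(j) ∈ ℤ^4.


Interval decomposition of M: I[1,4]^2, I[2,2], I[4,4]^2.
HN type (ℓ=3): μ^(1)=40; μ^(2)=3/2; μ^(3)=-26

((0, 1, 0, 0); (2, 2, 2, 2); (0, 0, 0, 2))


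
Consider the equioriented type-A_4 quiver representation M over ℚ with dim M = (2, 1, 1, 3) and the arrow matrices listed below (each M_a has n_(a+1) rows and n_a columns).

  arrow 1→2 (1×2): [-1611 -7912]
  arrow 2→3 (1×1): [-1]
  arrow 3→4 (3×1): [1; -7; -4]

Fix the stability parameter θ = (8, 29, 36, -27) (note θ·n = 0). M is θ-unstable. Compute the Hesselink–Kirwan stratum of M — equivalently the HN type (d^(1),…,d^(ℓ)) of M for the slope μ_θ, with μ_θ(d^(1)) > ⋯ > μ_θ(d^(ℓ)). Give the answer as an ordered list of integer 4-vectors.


Via rank(M_{q-1}∘⋯∘M_p): M ≅ I[1,1], I[1,4], I[4,4]^2.
μ_θ-semistable layers: μ^(1)=38/3; μ^(2)=8; μ^(3)=-27

((0, 1, 1, 1); (2, 0, 0, 0); (0, 0, 0, 2))


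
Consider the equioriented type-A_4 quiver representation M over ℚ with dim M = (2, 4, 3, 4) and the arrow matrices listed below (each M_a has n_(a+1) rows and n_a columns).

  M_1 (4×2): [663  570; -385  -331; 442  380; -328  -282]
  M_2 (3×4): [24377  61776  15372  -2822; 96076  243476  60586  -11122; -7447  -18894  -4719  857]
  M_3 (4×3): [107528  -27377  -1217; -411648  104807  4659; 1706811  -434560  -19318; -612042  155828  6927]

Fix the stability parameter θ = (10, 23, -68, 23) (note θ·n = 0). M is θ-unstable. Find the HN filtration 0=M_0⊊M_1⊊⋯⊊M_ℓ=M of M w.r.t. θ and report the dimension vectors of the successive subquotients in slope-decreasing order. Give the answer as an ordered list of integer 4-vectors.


Interval decomposition of M: I[1,2], I[1,4], I[2,4]^2, I[4,4].
HN type (ℓ=4): μ^(1)=23; μ^(2)=10; μ^(3)=-35/3; μ^(4)=-45/2

((0, 1, 0, 4); (1, 0, 0, 0); (1, 1, 1, 0); (0, 2, 2, 0))


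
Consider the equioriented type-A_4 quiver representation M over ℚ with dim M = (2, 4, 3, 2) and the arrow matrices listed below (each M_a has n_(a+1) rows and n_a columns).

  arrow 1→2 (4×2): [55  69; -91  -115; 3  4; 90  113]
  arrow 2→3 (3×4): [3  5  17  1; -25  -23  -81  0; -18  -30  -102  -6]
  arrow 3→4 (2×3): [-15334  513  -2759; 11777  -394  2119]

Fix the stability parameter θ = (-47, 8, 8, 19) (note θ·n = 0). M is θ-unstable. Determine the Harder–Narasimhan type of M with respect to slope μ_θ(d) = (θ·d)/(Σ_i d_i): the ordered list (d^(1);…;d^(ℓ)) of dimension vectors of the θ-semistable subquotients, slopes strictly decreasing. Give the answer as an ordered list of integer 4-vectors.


Via rank(M_{q-1}∘⋯∘M_p): M ≅ I[1,4]^2, I[2,2]^2, I[3,3].
μ_θ-semistable layers: μ^(1)=19; μ^(2)=8; μ^(3)=-47

((0, 0, 0, 2); (0, 4, 3, 0); (2, 0, 0, 0))


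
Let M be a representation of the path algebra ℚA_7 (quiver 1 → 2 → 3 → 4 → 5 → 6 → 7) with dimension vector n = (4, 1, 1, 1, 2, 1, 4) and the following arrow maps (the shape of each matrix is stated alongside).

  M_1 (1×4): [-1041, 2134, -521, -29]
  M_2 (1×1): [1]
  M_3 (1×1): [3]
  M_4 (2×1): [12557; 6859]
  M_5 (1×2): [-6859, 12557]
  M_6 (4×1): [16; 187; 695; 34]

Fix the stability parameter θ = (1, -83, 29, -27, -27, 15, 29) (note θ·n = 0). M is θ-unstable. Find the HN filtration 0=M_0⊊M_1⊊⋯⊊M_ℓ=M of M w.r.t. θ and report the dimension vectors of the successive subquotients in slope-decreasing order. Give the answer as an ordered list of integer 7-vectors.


Via rank(M_{q-1}∘⋯∘M_p): M ≅ I[1,1]^3, I[1,5], I[5,7], I[7,7]^3.
μ_θ-semistable layers: μ^(1)=29; μ^(2)=15; μ^(3)=1; μ^(4)=-25/3; μ^(5)=-27; μ^(6)=-41

((0, 0, 0, 0, 0, 0, 4); (0, 0, 0, 0, 0, 1, 0); (3, 0, 0, 0, 0, 0, 0); (0, 0, 1, 1, 1, 0, 0); (0, 0, 0, 0, 1, 0, 0); (1, 1, 0, 0, 0, 0, 0))


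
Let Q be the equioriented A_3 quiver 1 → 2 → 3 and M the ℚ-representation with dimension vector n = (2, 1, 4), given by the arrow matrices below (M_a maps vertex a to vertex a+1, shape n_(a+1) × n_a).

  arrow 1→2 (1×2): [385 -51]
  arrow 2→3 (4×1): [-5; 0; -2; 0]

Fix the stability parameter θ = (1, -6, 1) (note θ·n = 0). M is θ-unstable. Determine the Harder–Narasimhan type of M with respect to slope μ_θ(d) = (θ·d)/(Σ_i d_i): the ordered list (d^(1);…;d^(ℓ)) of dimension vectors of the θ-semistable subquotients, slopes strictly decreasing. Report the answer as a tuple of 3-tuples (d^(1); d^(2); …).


Barcode: M ≅ I[1,1], I[1,3], I[3,3]^3. HN layers by μ_θ (2 steps, strictly decreasing):
  μ^(1)=1; μ^(2)=-5/2

((1, 0, 4); (1, 1, 0))


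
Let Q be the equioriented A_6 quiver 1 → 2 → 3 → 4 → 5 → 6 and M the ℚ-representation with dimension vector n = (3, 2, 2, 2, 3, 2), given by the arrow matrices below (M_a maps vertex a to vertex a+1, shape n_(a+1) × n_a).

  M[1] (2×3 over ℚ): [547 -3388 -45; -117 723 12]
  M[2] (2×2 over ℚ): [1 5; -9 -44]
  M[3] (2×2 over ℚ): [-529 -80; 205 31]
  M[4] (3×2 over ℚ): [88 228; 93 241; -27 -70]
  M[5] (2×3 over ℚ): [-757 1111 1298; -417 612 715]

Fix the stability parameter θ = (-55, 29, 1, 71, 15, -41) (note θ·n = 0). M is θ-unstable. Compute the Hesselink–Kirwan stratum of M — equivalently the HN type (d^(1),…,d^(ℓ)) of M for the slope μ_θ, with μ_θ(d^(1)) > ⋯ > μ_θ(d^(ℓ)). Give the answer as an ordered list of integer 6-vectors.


Barcode: M ≅ I[1,1], I[1,6]^2, I[5,5]. HN layers by μ_θ (2 steps, strictly decreasing):
  μ^(1)=15; μ^(2)=-55

((0, 2, 2, 2, 3, 2); (3, 0, 0, 0, 0, 0))


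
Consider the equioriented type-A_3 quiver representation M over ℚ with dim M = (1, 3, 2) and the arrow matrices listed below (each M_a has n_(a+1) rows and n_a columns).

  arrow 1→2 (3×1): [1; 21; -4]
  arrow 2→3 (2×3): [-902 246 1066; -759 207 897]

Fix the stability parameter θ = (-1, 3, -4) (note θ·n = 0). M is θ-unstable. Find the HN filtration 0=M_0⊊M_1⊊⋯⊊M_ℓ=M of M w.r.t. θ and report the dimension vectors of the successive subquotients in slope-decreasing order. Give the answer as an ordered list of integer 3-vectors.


Barcode: M ≅ I[1,2], I[2,2], I[2,3], I[3,3]. HN layers by μ_θ (4 steps, strictly decreasing):
  μ^(1)=3; μ^(2)=-1/2; μ^(3)=-1; μ^(4)=-4

((0, 2, 0); (0, 1, 1); (1, 0, 0); (0, 0, 1))


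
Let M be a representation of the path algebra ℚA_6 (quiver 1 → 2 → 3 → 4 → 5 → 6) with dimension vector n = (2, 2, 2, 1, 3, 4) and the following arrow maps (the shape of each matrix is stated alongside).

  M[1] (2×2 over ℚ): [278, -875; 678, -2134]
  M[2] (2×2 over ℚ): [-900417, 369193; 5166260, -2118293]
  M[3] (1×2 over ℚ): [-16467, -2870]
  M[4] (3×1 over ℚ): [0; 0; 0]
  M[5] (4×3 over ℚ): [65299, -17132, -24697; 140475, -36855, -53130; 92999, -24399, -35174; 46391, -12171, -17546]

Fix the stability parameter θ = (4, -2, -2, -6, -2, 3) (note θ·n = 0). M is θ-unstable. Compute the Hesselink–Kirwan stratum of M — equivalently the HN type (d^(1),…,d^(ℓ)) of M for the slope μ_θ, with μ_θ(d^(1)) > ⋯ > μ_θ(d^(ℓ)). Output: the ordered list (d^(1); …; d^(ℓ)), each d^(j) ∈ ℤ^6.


Barcode: M ≅ I[1,3], I[1,4], I[5,5], I[5,6]^2, I[6,6]^2. HN layers by μ_θ (4 steps, strictly decreasing):
  μ^(1)=3; μ^(2)=0; μ^(3)=-3/2; μ^(4)=-2

((0, 0, 0, 0, 0, 4); (1, 1, 1, 0, 0, 0); (1, 1, 1, 1, 0, 0); (0, 0, 0, 0, 3, 0))


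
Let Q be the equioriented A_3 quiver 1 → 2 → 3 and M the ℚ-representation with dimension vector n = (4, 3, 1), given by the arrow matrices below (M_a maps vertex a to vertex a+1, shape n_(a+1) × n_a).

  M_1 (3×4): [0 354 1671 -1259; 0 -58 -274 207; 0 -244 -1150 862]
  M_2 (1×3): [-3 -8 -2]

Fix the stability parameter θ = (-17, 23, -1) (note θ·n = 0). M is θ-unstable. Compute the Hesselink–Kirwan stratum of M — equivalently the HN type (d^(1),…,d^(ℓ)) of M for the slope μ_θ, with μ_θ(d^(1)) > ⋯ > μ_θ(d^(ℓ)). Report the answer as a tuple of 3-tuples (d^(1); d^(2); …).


Via rank(M_{q-1}∘⋯∘M_p): M ≅ I[1,1]^2, I[1,2], I[1,3], I[2,2].
μ_θ-semistable layers: μ^(1)=23; μ^(2)=11; μ^(3)=-17

((0, 2, 0); (0, 1, 1); (4, 0, 0))


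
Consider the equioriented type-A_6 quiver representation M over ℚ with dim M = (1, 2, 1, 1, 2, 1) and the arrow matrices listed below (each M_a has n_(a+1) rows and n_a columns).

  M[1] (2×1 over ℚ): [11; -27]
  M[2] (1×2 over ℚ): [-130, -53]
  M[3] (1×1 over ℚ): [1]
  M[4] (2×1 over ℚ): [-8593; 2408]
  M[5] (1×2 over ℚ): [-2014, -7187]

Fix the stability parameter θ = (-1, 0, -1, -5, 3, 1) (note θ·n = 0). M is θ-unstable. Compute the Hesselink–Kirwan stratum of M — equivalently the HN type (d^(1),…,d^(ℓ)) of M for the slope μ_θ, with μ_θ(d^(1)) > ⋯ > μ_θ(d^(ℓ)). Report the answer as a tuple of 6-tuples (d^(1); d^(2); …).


Interval decomposition of M: I[1,6], I[2,2], I[5,5].
HN type (ℓ=4): μ^(1)=3; μ^(2)=2; μ^(3)=0; μ^(4)=-7/4

((0, 0, 0, 0, 1, 0); (0, 0, 0, 0, 1, 1); (0, 1, 0, 0, 0, 0); (1, 1, 1, 1, 0, 0))


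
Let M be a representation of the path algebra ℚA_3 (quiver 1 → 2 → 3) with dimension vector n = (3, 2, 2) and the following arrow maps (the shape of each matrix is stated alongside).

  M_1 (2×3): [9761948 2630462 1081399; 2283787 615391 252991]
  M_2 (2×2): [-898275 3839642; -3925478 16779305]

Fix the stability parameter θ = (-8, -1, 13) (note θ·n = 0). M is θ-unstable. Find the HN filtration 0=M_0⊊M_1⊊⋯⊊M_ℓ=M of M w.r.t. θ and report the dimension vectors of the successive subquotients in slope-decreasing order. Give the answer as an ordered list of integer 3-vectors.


Barcode: M ≅ I[1,1], I[1,3]^2. HN layers by μ_θ (3 steps, strictly decreasing):
  μ^(1)=13; μ^(2)=-1; μ^(3)=-8

((0, 0, 2); (0, 2, 0); (3, 0, 0))


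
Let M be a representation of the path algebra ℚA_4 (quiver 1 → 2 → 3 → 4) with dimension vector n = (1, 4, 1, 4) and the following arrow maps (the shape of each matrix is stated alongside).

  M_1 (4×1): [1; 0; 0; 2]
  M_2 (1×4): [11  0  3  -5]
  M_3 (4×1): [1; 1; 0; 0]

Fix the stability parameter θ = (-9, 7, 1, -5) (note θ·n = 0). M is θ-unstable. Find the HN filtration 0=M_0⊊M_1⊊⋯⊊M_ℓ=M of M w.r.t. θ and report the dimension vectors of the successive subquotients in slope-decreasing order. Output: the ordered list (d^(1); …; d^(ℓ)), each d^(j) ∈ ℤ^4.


Barcode: M ≅ I[1,4], I[2,2]^3, I[4,4]^3. HN layers by μ_θ (4 steps, strictly decreasing):
  μ^(1)=7; μ^(2)=1; μ^(3)=-5; μ^(4)=-9

((0, 3, 0, 0); (0, 1, 1, 1); (0, 0, 0, 3); (1, 0, 0, 0))


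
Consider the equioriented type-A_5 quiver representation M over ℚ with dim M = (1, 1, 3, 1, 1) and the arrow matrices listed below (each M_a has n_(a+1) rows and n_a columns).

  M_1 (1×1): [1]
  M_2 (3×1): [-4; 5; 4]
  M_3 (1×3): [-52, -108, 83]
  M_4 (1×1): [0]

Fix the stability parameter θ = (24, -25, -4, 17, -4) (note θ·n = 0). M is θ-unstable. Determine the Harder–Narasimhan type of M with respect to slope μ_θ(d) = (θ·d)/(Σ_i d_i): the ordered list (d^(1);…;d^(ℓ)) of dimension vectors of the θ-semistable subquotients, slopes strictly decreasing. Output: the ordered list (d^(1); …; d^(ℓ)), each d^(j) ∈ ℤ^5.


Barcode: M ≅ I[1,3], I[3,3], I[3,4], I[5,5]. HN layers by μ_θ (3 steps, strictly decreasing):
  μ^(1)=17; μ^(2)=-5/3; μ^(3)=-4

((0, 0, 0, 1, 0); (1, 1, 1, 0, 0); (0, 0, 2, 0, 1))


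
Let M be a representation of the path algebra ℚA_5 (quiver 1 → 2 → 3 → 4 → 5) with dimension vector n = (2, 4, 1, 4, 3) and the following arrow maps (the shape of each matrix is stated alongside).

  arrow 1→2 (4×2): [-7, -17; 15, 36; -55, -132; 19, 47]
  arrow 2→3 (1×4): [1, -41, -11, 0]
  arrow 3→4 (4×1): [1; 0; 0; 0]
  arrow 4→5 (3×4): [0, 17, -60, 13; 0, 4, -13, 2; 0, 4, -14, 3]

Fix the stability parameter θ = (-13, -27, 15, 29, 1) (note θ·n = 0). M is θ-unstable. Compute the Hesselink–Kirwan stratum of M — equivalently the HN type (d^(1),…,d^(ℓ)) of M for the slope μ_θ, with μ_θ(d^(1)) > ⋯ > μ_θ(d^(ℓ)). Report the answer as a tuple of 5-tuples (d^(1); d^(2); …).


Via rank(M_{q-1}∘⋯∘M_p): M ≅ I[1,2], I[1,4], I[2,2]^2, I[4,5]^3.
μ_θ-semistable layers: μ^(1)=29; μ^(2)=15; μ^(3)=-20; μ^(4)=-27

((0, 0, 0, 1, 0); (0, 0, 1, 3, 3); (2, 2, 0, 0, 0); (0, 2, 0, 0, 0))


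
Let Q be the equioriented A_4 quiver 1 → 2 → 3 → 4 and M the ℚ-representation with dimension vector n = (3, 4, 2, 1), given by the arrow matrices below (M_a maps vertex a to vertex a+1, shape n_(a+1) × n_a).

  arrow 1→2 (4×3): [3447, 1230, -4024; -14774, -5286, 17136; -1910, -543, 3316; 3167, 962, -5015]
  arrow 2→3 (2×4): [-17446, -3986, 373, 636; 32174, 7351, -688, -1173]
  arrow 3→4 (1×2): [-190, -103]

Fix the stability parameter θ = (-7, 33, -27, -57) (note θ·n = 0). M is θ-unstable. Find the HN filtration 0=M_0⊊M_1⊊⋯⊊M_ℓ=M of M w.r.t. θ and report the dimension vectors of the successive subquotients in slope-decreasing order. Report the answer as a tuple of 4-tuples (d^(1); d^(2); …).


Barcode: M ≅ I[1,2], I[1,3], I[1,4], I[2,2]. HN layers by μ_θ (4 steps, strictly decreasing):
  μ^(1)=33; μ^(2)=3; μ^(3)=-7; μ^(4)=-29/2

((0, 2, 0, 0); (0, 1, 1, 0); (2, 0, 0, 0); (1, 1, 1, 1))


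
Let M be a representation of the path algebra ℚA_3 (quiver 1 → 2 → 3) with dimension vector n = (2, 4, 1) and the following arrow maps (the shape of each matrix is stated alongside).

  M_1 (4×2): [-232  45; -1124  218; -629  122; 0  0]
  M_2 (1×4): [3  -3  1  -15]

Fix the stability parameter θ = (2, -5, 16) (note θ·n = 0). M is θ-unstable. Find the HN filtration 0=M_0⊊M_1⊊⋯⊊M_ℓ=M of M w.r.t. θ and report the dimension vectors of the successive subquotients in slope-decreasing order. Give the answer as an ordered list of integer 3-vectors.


Barcode: M ≅ I[1,2], I[1,3], I[2,2]^2. HN layers by μ_θ (3 steps, strictly decreasing):
  μ^(1)=16; μ^(2)=-3/2; μ^(3)=-5

((0, 0, 1); (2, 2, 0); (0, 2, 0))


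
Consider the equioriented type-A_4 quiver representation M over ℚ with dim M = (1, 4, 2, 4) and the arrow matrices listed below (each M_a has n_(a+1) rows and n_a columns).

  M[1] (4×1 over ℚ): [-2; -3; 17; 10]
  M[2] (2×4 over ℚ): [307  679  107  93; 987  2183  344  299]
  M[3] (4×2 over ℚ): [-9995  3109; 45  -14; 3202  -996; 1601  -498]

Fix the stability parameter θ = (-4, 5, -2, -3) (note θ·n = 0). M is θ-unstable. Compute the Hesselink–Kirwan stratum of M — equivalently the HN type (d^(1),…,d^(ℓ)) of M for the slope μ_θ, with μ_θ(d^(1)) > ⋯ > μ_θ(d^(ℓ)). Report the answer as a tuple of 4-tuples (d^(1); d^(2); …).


Barcode: M ≅ I[1,4], I[2,2]^2, I[2,4], I[4,4]^2. HN layers by μ_θ (4 steps, strictly decreasing):
  μ^(1)=5; μ^(2)=0; μ^(3)=-3; μ^(4)=-4

((0, 2, 0, 0); (0, 2, 2, 2); (0, 0, 0, 2); (1, 0, 0, 0))


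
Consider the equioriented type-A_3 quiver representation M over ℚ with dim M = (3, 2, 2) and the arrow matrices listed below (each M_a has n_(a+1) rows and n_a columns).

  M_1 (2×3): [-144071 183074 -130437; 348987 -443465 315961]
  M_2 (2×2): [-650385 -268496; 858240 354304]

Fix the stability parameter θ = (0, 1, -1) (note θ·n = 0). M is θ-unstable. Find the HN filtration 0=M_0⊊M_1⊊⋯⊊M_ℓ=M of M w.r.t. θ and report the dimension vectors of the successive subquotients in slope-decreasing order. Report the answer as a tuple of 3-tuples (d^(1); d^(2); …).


Barcode: M ≅ I[1,1], I[1,2], I[1,3], I[3,3]. HN layers by μ_θ (3 steps, strictly decreasing):
  μ^(1)=1; μ^(2)=0; μ^(3)=-1

((0, 1, 0); (3, 1, 1); (0, 0, 1))


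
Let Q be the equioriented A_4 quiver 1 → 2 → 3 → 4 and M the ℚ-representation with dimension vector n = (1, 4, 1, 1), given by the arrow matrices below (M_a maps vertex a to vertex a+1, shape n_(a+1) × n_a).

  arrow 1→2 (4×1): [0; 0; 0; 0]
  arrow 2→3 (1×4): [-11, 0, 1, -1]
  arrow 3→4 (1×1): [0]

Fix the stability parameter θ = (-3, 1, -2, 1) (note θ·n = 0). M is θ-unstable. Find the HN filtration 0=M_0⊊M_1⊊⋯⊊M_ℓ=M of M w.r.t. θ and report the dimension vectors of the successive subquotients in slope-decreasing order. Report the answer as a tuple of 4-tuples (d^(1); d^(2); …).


Via rank(M_{q-1}∘⋯∘M_p): M ≅ I[1,1], I[2,2]^3, I[2,3], I[4,4].
μ_θ-semistable layers: μ^(1)=1; μ^(2)=-1/2; μ^(3)=-3

((0, 3, 0, 1); (0, 1, 1, 0); (1, 0, 0, 0))


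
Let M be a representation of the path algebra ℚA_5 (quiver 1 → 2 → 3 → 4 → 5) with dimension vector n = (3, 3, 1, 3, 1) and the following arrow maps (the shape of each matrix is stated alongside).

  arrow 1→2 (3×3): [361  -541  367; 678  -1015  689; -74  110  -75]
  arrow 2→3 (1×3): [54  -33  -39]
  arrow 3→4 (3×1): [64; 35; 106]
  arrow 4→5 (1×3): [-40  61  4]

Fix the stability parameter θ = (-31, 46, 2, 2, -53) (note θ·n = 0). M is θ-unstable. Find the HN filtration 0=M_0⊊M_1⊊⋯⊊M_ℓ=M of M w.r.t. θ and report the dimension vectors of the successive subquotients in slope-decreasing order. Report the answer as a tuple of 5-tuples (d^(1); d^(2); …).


Via rank(M_{q-1}∘⋯∘M_p): M ≅ I[1,2]^2, I[1,5], I[4,4]^2.
μ_θ-semistable layers: μ^(1)=46; μ^(2)=2; μ^(3)=-3/4; μ^(4)=-31

((0, 2, 0, 0, 0); (0, 0, 0, 2, 0); (0, 1, 1, 1, 1); (3, 0, 0, 0, 0))


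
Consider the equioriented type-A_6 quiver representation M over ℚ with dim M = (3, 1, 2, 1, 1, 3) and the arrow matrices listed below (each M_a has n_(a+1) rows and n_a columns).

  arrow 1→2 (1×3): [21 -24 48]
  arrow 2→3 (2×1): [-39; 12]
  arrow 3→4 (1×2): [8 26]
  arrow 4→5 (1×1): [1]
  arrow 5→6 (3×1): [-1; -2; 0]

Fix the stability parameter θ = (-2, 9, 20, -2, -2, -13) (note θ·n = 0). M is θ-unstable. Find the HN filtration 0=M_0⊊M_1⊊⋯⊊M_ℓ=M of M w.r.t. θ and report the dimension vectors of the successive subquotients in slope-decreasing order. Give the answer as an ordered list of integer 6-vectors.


Via rank(M_{q-1}∘⋯∘M_p): M ≅ I[1,1]^2, I[1,3], I[3,6], I[6,6]^2.
μ_θ-semistable layers: μ^(1)=20; μ^(2)=9; μ^(3)=3/4; μ^(4)=-2; μ^(5)=-13

((0, 0, 1, 0, 0, 0); (0, 1, 0, 0, 0, 0); (0, 0, 1, 1, 1, 1); (3, 0, 0, 0, 0, 0); (0, 0, 0, 0, 0, 2))


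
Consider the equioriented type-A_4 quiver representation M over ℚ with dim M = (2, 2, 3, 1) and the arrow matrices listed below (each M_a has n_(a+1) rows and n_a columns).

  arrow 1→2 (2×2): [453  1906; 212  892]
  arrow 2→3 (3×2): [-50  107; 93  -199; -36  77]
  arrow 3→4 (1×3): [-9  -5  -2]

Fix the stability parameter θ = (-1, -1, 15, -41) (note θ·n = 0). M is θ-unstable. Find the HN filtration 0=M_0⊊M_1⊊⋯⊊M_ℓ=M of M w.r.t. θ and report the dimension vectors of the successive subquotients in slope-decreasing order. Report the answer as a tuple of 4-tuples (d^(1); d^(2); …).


Interval decomposition of M: I[1,3], I[1,4], I[3,3].
HN type (ℓ=3): μ^(1)=15; μ^(2)=-1; μ^(3)=-7

((0, 0, 2, 0); (1, 1, 0, 0); (1, 1, 1, 1))


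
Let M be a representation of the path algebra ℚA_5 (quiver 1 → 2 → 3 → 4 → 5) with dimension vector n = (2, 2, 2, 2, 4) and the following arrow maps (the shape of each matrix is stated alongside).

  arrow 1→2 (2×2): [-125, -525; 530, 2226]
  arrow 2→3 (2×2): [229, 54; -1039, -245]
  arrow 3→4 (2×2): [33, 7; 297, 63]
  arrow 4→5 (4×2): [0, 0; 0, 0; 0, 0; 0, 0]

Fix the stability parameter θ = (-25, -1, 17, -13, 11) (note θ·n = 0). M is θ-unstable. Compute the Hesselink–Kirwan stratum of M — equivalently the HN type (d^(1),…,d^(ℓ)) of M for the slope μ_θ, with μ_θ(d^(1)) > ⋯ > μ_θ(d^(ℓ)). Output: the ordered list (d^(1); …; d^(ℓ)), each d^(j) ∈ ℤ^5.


Via rank(M_{q-1}∘⋯∘M_p): M ≅ I[1,1], I[1,4], I[2,3], I[4,4], I[5,5]^4.
μ_θ-semistable layers: μ^(1)=17; μ^(2)=11; μ^(3)=2; μ^(4)=-1; μ^(5)=-13; μ^(6)=-25

((0, 0, 1, 0, 0); (0, 0, 0, 0, 4); (0, 0, 1, 1, 0); (0, 2, 0, 0, 0); (0, 0, 0, 1, 0); (2, 0, 0, 0, 0))


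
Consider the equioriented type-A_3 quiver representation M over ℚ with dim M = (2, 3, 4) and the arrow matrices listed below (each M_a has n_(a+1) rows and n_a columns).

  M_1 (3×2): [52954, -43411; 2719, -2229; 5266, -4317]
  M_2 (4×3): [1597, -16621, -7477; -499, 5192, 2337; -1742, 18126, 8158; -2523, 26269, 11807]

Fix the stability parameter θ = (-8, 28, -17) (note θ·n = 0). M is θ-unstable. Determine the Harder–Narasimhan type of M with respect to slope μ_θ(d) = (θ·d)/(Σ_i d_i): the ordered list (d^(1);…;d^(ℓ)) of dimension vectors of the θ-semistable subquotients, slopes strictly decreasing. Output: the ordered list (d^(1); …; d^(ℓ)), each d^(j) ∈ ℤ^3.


Via rank(M_{q-1}∘⋯∘M_p): M ≅ I[1,2], I[1,3], I[2,3], I[3,3]^2.
μ_θ-semistable layers: μ^(1)=28; μ^(2)=11/2; μ^(3)=-8; μ^(4)=-17

((0, 1, 0); (0, 2, 2); (2, 0, 0); (0, 0, 2))


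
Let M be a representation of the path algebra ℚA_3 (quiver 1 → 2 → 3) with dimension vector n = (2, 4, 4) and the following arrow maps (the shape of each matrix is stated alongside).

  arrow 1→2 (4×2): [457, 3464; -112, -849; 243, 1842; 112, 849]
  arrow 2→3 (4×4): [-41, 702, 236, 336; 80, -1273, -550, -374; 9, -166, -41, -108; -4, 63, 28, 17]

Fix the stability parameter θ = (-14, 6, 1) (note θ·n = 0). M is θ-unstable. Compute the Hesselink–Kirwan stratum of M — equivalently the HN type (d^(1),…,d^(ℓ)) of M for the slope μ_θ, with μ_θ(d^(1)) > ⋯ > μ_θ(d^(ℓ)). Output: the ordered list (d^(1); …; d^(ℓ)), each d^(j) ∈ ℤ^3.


Barcode: M ≅ I[1,3]^2, I[2,3]^2. HN layers by μ_θ (2 steps, strictly decreasing):
  μ^(1)=7/2; μ^(2)=-14

((0, 4, 4); (2, 0, 0))


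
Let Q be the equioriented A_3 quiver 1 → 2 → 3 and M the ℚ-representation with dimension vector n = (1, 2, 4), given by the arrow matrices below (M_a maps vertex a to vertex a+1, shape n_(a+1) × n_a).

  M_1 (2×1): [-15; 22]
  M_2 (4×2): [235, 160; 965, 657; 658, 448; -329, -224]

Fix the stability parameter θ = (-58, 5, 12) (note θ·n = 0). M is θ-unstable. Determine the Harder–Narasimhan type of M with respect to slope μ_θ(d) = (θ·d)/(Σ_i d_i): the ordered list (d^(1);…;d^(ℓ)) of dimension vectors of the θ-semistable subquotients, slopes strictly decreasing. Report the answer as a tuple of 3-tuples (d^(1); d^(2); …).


Via rank(M_{q-1}∘⋯∘M_p): M ≅ I[1,3], I[2,3], I[3,3]^2.
μ_θ-semistable layers: μ^(1)=12; μ^(2)=5; μ^(3)=-58

((0, 0, 4); (0, 2, 0); (1, 0, 0))


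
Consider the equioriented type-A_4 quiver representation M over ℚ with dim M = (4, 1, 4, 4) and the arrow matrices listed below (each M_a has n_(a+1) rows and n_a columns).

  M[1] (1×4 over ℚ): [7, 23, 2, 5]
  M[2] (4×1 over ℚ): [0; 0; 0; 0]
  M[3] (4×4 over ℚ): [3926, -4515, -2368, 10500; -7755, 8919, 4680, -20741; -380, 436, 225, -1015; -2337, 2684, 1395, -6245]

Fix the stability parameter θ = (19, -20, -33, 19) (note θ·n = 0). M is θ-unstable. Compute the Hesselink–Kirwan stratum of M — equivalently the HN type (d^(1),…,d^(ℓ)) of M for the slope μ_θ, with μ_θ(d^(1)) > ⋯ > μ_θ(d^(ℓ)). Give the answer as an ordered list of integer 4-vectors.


Via rank(M_{q-1}∘⋯∘M_p): M ≅ I[1,1]^3, I[1,2], I[3,4]^4.
μ_θ-semistable layers: μ^(1)=19; μ^(2)=-1/2; μ^(3)=-33

((3, 0, 0, 4); (1, 1, 0, 0); (0, 0, 4, 0))


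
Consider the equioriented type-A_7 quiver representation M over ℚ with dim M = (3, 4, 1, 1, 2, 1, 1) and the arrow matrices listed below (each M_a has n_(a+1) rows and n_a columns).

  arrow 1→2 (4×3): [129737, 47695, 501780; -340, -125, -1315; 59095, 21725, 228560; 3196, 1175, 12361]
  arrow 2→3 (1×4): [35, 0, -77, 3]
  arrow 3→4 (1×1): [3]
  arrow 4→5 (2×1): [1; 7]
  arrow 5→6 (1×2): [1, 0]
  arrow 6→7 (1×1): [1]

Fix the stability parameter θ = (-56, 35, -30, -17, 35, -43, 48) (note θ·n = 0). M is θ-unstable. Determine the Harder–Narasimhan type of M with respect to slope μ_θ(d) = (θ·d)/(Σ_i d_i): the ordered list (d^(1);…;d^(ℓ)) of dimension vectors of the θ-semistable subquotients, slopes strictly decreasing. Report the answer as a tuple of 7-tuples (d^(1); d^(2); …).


Via rank(M_{q-1}∘⋯∘M_p): M ≅ I[1,1], I[1,2], I[1,7], I[2,2]^2, I[5,5].
μ_θ-semistable layers: μ^(1)=48; μ^(2)=35; μ^(3)=-4; μ^(4)=-56

((0, 0, 0, 0, 0, 0, 1); (0, 3, 0, 0, 1, 0, 0); (0, 1, 1, 1, 1, 1, 0); (3, 0, 0, 0, 0, 0, 0))


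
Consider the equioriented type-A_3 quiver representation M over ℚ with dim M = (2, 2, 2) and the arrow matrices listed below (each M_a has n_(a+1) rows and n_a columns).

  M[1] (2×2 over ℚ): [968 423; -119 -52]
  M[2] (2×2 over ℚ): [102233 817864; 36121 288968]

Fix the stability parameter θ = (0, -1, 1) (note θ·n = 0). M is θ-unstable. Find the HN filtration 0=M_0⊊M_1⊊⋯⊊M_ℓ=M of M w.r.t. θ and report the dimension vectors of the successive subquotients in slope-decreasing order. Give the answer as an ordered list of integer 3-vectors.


Via rank(M_{q-1}∘⋯∘M_p): M ≅ I[1,2], I[1,3], I[3,3].
μ_θ-semistable layers: μ^(1)=1; μ^(2)=-1/2

((0, 0, 2); (2, 2, 0))


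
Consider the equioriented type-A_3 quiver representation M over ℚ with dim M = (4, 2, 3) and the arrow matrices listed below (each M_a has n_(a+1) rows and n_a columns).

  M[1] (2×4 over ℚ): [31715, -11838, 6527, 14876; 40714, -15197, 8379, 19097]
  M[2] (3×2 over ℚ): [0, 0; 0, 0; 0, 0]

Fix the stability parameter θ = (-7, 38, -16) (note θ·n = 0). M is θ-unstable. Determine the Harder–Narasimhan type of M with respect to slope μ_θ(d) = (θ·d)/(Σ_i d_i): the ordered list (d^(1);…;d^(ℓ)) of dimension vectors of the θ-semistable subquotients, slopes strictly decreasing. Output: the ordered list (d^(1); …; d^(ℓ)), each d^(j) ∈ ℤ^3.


Via rank(M_{q-1}∘⋯∘M_p): M ≅ I[1,1]^2, I[1,2]^2, I[3,3]^3.
μ_θ-semistable layers: μ^(1)=38; μ^(2)=-7; μ^(3)=-16

((0, 2, 0); (4, 0, 0); (0, 0, 3))


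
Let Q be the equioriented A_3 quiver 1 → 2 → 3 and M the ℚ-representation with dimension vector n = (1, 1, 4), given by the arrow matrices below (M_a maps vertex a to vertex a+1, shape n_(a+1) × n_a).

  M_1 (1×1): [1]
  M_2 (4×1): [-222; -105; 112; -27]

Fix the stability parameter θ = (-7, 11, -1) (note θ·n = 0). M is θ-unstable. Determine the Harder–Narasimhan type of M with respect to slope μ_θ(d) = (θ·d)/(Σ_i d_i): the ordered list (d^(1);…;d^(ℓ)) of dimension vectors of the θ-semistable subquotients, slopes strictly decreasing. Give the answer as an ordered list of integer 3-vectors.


Interval decomposition of M: I[1,3], I[3,3]^3.
HN type (ℓ=3): μ^(1)=5; μ^(2)=-1; μ^(3)=-7

((0, 1, 1); (0, 0, 3); (1, 0, 0))


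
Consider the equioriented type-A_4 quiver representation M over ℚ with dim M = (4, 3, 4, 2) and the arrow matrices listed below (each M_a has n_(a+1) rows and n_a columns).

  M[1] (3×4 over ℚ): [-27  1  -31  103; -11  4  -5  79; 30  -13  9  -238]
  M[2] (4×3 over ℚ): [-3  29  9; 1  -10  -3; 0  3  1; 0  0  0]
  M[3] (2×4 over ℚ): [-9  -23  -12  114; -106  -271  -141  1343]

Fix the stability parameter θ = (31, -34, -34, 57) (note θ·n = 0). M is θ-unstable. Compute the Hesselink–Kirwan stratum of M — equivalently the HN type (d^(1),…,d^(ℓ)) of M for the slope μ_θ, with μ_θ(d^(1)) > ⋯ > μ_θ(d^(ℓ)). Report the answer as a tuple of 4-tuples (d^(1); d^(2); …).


Via rank(M_{q-1}∘⋯∘M_p): M ≅ I[1,1], I[1,3], I[1,4]^2, I[3,3].
μ_θ-semistable layers: μ^(1)=57; μ^(2)=31; μ^(3)=-37/3; μ^(4)=-34

((0, 0, 0, 2); (1, 0, 0, 0); (3, 3, 3, 0); (0, 0, 1, 0))


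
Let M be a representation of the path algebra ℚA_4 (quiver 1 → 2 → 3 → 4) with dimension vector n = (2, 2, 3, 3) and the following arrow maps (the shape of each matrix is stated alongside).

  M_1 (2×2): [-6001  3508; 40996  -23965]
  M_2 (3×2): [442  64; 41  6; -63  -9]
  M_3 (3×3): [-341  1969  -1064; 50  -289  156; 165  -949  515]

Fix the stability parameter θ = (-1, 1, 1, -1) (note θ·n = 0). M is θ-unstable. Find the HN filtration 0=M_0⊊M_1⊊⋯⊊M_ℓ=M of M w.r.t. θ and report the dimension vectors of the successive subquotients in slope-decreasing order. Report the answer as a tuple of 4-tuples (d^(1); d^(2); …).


Interval decomposition of M: I[1,4]^2, I[3,4].
HN type (ℓ=3): μ^(1)=1/3; μ^(2)=0; μ^(3)=-1

((0, 2, 2, 2); (0, 0, 1, 1); (2, 0, 0, 0))


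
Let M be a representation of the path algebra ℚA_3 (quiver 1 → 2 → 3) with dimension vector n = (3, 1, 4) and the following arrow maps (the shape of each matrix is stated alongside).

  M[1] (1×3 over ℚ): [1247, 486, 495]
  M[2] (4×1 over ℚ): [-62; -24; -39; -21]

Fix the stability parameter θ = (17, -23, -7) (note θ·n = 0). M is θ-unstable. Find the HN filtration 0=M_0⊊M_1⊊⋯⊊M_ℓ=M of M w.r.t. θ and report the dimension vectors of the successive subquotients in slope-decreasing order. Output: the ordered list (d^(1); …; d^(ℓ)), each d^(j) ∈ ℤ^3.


Interval decomposition of M: I[1,1]^2, I[1,3], I[3,3]^3.
HN type (ℓ=3): μ^(1)=17; μ^(2)=-13/3; μ^(3)=-7

((2, 0, 0); (1, 1, 1); (0, 0, 3))


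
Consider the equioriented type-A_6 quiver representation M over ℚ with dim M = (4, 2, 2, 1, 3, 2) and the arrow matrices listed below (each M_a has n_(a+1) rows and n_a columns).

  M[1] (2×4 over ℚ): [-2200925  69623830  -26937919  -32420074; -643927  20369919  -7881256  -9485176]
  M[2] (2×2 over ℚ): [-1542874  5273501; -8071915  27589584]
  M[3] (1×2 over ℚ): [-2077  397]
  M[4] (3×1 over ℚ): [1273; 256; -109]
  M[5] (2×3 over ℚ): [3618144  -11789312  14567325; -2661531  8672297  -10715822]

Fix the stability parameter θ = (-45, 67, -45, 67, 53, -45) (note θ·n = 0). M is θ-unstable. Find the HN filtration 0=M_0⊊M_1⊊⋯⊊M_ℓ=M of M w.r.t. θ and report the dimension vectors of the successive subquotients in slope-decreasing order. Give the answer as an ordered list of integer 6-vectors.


Barcode: M ≅ I[1,1]^2, I[1,3], I[1,6], I[5,5], I[5,6]. HN layers by μ_θ (5 steps, strictly decreasing):
  μ^(1)=53; μ^(2)=25; μ^(3)=11; μ^(4)=4; μ^(5)=-45

((0, 0, 0, 0, 1, 0); (0, 0, 0, 1, 1, 1); (0, 2, 2, 0, 0, 0); (0, 0, 0, 0, 1, 1); (4, 0, 0, 0, 0, 0))


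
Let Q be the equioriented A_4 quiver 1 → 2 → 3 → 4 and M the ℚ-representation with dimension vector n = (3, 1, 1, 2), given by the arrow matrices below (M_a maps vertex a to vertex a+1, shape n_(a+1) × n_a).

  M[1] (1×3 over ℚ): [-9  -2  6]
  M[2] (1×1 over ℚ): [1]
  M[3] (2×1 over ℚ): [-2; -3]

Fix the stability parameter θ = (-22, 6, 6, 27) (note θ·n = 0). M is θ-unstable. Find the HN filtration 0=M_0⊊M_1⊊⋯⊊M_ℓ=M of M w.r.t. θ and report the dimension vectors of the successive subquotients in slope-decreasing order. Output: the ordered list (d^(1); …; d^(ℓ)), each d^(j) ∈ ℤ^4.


Via rank(M_{q-1}∘⋯∘M_p): M ≅ I[1,1]^2, I[1,4], I[4,4].
μ_θ-semistable layers: μ^(1)=27; μ^(2)=6; μ^(3)=-22

((0, 0, 0, 2); (0, 1, 1, 0); (3, 0, 0, 0))


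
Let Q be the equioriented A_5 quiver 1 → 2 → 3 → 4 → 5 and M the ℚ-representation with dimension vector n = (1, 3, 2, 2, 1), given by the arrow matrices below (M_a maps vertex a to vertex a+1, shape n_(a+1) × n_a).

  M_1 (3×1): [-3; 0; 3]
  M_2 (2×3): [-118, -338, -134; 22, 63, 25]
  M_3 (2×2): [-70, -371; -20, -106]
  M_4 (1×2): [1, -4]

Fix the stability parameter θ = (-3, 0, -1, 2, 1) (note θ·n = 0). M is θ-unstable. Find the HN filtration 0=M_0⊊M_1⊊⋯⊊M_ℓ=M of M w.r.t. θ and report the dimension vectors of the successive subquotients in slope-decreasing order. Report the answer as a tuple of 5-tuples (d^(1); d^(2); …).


Barcode: M ≅ I[1,5], I[2,2], I[2,3], I[4,4]. HN layers by μ_θ (5 steps, strictly decreasing):
  μ^(1)=2; μ^(2)=3/2; μ^(3)=0; μ^(4)=-1/2; μ^(5)=-3

((0, 0, 0, 1, 0); (0, 0, 0, 1, 1); (0, 1, 0, 0, 0); (0, 2, 2, 0, 0); (1, 0, 0, 0, 0))


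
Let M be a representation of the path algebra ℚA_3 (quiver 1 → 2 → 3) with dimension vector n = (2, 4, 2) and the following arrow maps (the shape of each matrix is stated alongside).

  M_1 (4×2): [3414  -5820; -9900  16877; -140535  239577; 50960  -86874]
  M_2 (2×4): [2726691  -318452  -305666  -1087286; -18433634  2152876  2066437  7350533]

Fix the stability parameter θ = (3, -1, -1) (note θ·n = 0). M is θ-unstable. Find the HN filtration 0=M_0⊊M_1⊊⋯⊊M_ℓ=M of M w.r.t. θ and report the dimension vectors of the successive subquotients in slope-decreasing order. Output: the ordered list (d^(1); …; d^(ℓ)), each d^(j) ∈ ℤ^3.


Interval decomposition of M: I[1,3]^2, I[2,2]^2.
HN type (ℓ=2): μ^(1)=1/3; μ^(2)=-1

((2, 2, 2); (0, 2, 0))


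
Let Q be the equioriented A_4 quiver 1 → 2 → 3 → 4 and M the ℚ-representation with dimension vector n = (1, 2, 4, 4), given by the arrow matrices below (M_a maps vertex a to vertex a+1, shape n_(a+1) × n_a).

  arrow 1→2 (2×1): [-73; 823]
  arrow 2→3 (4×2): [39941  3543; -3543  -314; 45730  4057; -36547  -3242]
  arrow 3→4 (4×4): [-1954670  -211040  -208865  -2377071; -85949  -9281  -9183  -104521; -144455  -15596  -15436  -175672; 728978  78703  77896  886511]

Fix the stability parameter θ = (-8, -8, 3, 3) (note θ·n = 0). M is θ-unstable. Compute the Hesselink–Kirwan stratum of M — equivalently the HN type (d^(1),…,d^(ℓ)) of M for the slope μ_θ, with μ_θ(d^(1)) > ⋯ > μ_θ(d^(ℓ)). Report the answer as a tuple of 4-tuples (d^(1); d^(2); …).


Via rank(M_{q-1}∘⋯∘M_p): M ≅ I[1,4], I[2,4], I[3,4]^2.
μ_θ-semistable layers: μ^(1)=3; μ^(2)=-8

((0, 0, 4, 4); (1, 2, 0, 0))


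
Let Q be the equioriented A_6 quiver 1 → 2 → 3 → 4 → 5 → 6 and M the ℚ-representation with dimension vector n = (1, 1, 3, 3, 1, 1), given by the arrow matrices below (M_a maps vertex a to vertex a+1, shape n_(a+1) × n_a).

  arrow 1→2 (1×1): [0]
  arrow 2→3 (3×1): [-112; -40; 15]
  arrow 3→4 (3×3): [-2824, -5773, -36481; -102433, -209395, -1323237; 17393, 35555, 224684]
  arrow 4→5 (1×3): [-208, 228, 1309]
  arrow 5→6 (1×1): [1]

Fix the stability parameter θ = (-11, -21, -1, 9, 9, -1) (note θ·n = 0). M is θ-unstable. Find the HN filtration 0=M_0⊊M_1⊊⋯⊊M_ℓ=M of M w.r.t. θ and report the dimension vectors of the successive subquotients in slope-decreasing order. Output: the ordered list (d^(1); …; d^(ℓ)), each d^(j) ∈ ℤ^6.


Interval decomposition of M: I[1,1], I[2,4], I[3,4], I[3,6].
HN type (ℓ=5): μ^(1)=9; μ^(2)=17/3; μ^(3)=-1; μ^(4)=-11; μ^(5)=-21

((0, 0, 0, 2, 0, 0); (0, 0, 0, 1, 1, 1); (0, 0, 3, 0, 0, 0); (1, 0, 0, 0, 0, 0); (0, 1, 0, 0, 0, 0))


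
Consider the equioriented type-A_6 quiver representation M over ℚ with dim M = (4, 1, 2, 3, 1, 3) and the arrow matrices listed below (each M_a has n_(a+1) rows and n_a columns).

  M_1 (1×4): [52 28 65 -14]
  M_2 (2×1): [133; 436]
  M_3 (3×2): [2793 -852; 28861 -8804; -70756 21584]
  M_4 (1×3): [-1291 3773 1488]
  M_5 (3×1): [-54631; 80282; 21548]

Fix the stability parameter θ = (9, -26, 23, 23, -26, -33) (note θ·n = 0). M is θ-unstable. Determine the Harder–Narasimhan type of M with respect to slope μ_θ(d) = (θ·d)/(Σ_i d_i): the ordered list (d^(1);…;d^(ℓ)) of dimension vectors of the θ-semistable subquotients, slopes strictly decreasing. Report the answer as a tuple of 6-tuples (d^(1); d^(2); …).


Via rank(M_{q-1}∘⋯∘M_p): M ≅ I[1,1]^3, I[1,6], I[3,3], I[4,4]^2, I[6,6]^2.
μ_θ-semistable layers: μ^(1)=23; μ^(2)=9; μ^(3)=-13/4; μ^(4)=-17/2; μ^(5)=-33

((0, 0, 1, 2, 0, 0); (3, 0, 0, 0, 0, 0); (0, 0, 1, 1, 1, 1); (1, 1, 0, 0, 0, 0); (0, 0, 0, 0, 0, 2))


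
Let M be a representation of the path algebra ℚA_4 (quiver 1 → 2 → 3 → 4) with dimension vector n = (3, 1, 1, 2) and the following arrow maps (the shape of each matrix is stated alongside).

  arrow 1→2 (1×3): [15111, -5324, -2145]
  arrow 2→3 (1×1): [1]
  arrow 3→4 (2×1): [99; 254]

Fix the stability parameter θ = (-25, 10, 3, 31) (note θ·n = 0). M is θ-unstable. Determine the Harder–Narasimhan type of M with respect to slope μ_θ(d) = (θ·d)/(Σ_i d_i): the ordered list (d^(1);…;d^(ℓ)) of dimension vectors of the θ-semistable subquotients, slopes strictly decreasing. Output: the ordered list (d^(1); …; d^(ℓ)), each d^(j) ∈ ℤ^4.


Barcode: M ≅ I[1,1]^2, I[1,4], I[4,4]. HN layers by μ_θ (3 steps, strictly decreasing):
  μ^(1)=31; μ^(2)=13/2; μ^(3)=-25

((0, 0, 0, 2); (0, 1, 1, 0); (3, 0, 0, 0))


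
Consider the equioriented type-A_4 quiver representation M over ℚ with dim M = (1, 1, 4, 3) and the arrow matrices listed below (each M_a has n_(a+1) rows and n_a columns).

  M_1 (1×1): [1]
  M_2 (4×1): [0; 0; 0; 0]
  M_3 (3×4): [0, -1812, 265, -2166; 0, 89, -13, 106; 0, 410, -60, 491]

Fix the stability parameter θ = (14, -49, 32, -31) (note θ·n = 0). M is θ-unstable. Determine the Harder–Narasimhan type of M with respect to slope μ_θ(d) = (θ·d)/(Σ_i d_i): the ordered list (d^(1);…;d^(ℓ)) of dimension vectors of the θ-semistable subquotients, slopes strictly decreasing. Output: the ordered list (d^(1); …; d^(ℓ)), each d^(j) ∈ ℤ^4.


Barcode: M ≅ I[1,2], I[3,3], I[3,4]^3. HN layers by μ_θ (3 steps, strictly decreasing):
  μ^(1)=32; μ^(2)=1/2; μ^(3)=-35/2

((0, 0, 1, 0); (0, 0, 3, 3); (1, 1, 0, 0))


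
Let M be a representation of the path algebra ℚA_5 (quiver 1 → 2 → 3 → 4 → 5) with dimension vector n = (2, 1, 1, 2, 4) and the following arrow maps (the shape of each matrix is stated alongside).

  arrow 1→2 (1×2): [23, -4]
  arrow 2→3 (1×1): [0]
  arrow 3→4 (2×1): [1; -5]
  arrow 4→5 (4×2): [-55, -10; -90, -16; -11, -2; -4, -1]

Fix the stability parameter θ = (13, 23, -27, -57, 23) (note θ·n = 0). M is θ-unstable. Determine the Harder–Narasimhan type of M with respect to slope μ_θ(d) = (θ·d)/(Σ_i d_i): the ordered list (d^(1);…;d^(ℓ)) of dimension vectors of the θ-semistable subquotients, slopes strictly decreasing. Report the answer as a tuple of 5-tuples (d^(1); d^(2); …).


Via rank(M_{q-1}∘⋯∘M_p): M ≅ I[1,1], I[1,2], I[3,5], I[4,5], I[5,5]^2.
μ_θ-semistable layers: μ^(1)=23; μ^(2)=13; μ^(3)=-42; μ^(4)=-57

((0, 1, 0, 0, 4); (2, 0, 0, 0, 0); (0, 0, 1, 1, 0); (0, 0, 0, 1, 0))
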